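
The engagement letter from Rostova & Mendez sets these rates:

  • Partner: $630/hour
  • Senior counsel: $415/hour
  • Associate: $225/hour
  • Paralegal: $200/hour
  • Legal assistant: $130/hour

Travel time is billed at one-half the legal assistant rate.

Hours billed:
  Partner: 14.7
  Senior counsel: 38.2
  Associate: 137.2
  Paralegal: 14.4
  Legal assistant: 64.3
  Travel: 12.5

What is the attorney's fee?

Partner: 14.7 × $630 = $9,261.00
Senior counsel: 38.2 × $415 = $15,853.00
Associate: 137.2 × $225 = $30,870.00
Paralegal: 14.4 × $200 = $2,880.00
Legal assistant: 64.3 × $130 = $8,359.00
Subtotal: $9,261.00 + $15,853.00 + $30,870.00 + $2,880.00 + $8,359.00 = $67,223.00
Travel: 12.5 × ($130 ÷ 2) = 12.5 × $65.00 = $812.50
Total: $67,223.00 + $812.50 = $68,035.50

$68,035.50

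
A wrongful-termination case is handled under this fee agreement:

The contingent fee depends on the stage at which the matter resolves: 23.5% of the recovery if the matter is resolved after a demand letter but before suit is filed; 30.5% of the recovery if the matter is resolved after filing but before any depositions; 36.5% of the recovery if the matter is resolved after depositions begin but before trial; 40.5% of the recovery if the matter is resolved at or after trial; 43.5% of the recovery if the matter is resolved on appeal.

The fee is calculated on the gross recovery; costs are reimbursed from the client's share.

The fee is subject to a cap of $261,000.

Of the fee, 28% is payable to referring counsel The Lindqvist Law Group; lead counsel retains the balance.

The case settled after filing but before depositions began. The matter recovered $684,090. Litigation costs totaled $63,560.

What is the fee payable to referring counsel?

Fee base is the gross recovery, $684,090; costs are reimbursed separately.
The matter settled after filing but before depositions began, so the 30.5% rate applies.
$684,090 × 30.5% = $208,647.45
$208,647.45 is under the $261,000 cap.
Referral share: 28% of $208,647.45 = $58,421.29; lead counsel retains $208,647.45 − $58,421.29 = $150,226.16.

$58,421.29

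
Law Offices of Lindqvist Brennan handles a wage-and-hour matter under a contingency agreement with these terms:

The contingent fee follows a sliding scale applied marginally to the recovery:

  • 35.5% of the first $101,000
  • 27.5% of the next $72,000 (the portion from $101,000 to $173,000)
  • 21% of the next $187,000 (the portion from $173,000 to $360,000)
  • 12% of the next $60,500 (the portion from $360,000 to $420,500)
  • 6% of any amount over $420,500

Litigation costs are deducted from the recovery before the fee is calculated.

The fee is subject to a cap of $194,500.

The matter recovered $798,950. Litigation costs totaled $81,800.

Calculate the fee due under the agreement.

$119,984.00

Fee base (net of costs): $798,950 − $81,800 = $717,150
First $101,000 at 35.5% = $35,855.00
Next $72,000 at 27.5% = $19,800.00
Next $187,000 at 21% = $39,270.00
Next $60,500 at 12% = $7,260.00
Remaining $296,650 at 6% = $17,799.00
Fee: $35,855.00 + $19,800.00 + $39,270.00 + $7,260.00 + $17,799.00 = $119,984.00
$119,984.00 is under the $194,500 cap.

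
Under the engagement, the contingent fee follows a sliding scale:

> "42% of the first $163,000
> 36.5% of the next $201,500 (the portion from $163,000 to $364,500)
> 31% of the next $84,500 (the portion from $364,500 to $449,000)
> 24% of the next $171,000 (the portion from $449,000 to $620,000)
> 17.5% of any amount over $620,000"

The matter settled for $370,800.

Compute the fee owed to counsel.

First $163,000 at 42% = $68,460.00
Next $201,500 at 36.5% = $73,547.50
Remaining $6,300 at 31% = $1,953.00
Fee: $68,460.00 + $73,547.50 + $1,953.00 = $143,960.50

$143,960.50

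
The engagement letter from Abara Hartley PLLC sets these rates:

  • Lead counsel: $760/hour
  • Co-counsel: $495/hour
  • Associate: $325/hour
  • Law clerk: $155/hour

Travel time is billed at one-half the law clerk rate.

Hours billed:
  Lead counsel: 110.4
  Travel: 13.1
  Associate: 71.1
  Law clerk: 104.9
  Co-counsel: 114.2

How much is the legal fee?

Lead counsel: 110.4 × $760 = $83,904.00
Co-counsel: 114.2 × $495 = $56,529.00
Associate: 71.1 × $325 = $23,107.50
Law clerk: 104.9 × $155 = $16,259.50
Subtotal: $83,904.00 + $56,529.00 + $23,107.50 + $16,259.50 = $179,800.00
Travel: 13.1 × ($155 ÷ 2) = 13.1 × $77.50 = $1,015.25
Total: $179,800.00 + $1,015.25 = $180,815.25

$180,815.25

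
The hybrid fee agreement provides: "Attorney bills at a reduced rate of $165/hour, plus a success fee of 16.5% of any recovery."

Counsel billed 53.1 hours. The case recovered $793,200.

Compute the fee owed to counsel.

Hourly: 53.1 × $165 = $8,761.50
Success fee: 16.5% of $793,200 = $130,878.00
Total: $8,761.50 + $130,878.00 = $139,639.50

$139,639.50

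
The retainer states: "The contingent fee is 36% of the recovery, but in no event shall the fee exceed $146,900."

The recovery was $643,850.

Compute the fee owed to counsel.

$146,900.00

36% of $643,850 = $231,786.00
That exceeds the $146,900 cap, so the fee is capped at $146,900.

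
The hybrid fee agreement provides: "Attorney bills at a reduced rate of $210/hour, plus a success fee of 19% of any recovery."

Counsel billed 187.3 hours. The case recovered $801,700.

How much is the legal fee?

Hourly: 187.3 × $210 = $39,333.00
Success fee: 19% of $801,700 = $152,323.00
Total: $39,333.00 + $152,323.00 = $191,656.00

$191,656.00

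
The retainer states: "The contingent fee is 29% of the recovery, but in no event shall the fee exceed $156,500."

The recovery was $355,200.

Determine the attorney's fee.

29% of $355,200 = $103,008.00
That is under the $156,500 cap.

$103,008.00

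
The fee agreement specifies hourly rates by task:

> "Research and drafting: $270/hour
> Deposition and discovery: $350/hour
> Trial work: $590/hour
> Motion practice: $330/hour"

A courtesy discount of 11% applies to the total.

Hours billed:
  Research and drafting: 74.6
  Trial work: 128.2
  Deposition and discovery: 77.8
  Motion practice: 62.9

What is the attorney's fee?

Research and drafting: 74.6 × $270 = $20,142.00
Deposition and discovery: 77.8 × $350 = $27,230.00
Trial work: 128.2 × $590 = $75,638.00
Motion practice: 62.9 × $330 = $20,757.00
Subtotal: $143,767.00
Less 11% discount: −$15,814.37
Total: $143,767.00 − $15,814.37 = $127,952.63

$127,952.63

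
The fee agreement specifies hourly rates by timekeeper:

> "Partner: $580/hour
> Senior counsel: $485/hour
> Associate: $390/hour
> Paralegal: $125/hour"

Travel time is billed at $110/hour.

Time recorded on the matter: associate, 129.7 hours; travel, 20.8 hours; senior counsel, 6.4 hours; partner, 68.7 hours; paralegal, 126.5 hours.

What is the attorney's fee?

Partner: 68.7 × $580 = $39,846.00
Senior counsel: 6.4 × $485 = $3,104.00
Associate: 129.7 × $390 = $50,583.00
Paralegal: 126.5 × $125 = $15,812.50
Subtotal: $39,846.00 + $3,104.00 + $50,583.00 + $15,812.50 = $109,345.50
Travel: 20.8 × $110 = $2,288.00
Total: $109,345.50 + $2,288.00 = $111,633.50

$111,633.50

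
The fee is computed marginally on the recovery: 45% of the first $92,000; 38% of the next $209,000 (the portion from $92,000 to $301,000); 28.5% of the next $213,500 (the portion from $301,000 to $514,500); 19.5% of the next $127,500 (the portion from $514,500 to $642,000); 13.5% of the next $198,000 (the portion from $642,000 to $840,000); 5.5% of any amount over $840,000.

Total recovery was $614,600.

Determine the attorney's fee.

$201,187.00

First $92,000 at 45% = $41,400.00
Next $209,000 at 38% = $79,420.00
Next $213,500 at 28.5% = $60,847.50
Remaining $100,100 at 19.5% = $19,519.50
Fee: $41,400.00 + $79,420.00 + $60,847.50 + $19,519.50 = $201,187.00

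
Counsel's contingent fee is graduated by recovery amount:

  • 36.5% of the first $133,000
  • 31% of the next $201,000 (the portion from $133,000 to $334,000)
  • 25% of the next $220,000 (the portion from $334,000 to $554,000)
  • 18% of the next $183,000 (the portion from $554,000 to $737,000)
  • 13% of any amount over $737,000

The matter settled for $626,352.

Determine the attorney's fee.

First $133,000 at 36.5% = $48,545.00
Next $201,000 at 31% = $62,310.00
Next $220,000 at 25% = $55,000.00
Remaining $72,352 at 18% = $13,023.36
Fee: $48,545.00 + $62,310.00 + $55,000.00 + $13,023.36 = $178,878.36

$178,878.36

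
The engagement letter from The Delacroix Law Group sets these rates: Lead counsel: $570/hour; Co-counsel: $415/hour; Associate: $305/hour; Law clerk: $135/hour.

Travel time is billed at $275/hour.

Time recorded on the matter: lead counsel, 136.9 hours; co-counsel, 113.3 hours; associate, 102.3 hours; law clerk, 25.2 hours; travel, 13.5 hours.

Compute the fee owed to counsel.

Lead counsel: 136.9 × $570 = $78,033.00
Co-counsel: 113.3 × $415 = $47,019.50
Associate: 102.3 × $305 = $31,201.50
Law clerk: 25.2 × $135 = $3,402.00
Subtotal: $78,033.00 + $47,019.50 + $31,201.50 + $3,402.00 = $159,656.00
Travel: 13.5 × $275 = $3,712.50
Total: $159,656.00 + $3,712.50 = $163,368.50

$163,368.50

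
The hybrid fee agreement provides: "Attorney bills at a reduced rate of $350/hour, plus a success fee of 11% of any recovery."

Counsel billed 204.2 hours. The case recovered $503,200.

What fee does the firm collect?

$126,822.00

Hourly: 204.2 × $350 = $71,470.00
Success fee: 11% of $503,200 = $55,352.00
Total: $71,470.00 + $55,352.00 = $126,822.00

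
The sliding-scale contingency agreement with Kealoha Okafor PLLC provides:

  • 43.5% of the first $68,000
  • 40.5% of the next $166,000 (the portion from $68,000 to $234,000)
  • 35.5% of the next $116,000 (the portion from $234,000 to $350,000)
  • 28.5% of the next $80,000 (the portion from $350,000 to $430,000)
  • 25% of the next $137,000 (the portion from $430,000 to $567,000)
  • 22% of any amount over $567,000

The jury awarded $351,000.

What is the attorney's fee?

$138,275.00

First $68,000 at 43.5% = $29,580.00
Next $166,000 at 40.5% = $67,230.00
Next $116,000 at 35.5% = $41,180.00
Remaining $1,000 at 28.5% = $285.00
Fee: $29,580.00 + $67,230.00 + $41,180.00 + $285.00 = $138,275.00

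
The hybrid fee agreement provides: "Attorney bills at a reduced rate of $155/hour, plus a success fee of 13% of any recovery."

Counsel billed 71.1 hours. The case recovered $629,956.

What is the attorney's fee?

Hourly: 71.1 × $155 = $11,020.50
Success fee: 13% of $629,956 = $81,894.28
Total: $11,020.50 + $81,894.28 = $92,914.78

$92,914.78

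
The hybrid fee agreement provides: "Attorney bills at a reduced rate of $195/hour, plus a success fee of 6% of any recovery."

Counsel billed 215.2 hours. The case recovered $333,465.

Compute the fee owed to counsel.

Hourly: 215.2 × $195 = $41,964.00
Success fee: 6% of $333,465 = $20,007.90
Total: $41,964.00 + $20,007.90 = $61,971.90

$61,971.90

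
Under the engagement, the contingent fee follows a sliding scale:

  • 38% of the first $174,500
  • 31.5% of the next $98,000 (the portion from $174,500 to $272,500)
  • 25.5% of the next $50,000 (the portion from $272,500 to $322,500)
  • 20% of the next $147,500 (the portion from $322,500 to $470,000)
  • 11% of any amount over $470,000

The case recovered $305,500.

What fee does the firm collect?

First $174,500 at 38% = $66,310.00
Next $98,000 at 31.5% = $30,870.00
Remaining $33,000 at 25.5% = $8,415.00
Fee: $66,310.00 + $30,870.00 + $8,415.00 = $105,595.00

$105,595.00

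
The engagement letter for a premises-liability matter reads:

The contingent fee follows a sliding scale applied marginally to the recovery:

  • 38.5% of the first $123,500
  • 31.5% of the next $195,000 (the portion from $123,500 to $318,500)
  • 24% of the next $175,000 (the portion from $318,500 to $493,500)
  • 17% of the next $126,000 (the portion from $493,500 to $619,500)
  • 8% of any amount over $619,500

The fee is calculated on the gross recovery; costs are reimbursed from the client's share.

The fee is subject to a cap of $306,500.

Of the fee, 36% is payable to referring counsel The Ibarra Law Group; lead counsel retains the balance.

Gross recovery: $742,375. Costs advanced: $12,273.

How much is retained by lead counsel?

Fee base is the gross recovery, $742,375; costs are reimbursed separately.
First $123,500 at 38.5% = $47,547.50
Next $195,000 at 31.5% = $61,425.00
Next $175,000 at 24% = $42,000.00
Next $126,000 at 17% = $21,420.00
Remaining $122,875 at 8% = $9,830.00
Fee: $47,547.50 + $61,425.00 + $42,000.00 + $21,420.00 + $9,830.00 = $182,222.50
$182,222.50 is under the $306,500 cap.
Referral share: 36% of $182,222.50 = $65,600.10; lead counsel retains $182,222.50 − $65,600.10 = $116,622.40.

$116,622.40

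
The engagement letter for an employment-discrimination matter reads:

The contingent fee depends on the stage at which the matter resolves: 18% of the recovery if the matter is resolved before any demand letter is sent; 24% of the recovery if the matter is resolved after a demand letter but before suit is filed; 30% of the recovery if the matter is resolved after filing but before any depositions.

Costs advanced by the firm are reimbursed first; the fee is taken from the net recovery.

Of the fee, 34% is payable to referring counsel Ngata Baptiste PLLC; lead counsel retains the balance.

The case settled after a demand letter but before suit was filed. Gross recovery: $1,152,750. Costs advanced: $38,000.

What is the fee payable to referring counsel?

Fee base (net of costs): $1,152,750 − $38,000 = $1,114,750
The matter settled after a demand letter but before suit was filed, so the 24% rate applies.
$1,114,750 × 24% = $267,540.00
Referral share: 34% of $267,540.00 = $90,963.60; lead counsel retains $267,540.00 − $90,963.60 = $176,576.40.

$90,963.60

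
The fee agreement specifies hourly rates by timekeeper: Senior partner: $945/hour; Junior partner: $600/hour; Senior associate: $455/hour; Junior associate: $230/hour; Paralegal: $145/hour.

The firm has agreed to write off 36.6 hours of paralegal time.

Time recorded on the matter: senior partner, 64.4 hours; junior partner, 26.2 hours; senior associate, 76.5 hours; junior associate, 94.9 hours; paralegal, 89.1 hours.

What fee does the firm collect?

$140,825.00

Senior partner: 64.4 × $945 = $60,858.00
Junior partner: 26.2 × $600 = $15,720.00
Senior associate: 76.5 × $455 = $34,807.50
Junior associate: 94.9 × $230 = $21,827.00
Paralegal: 89.1 × $145 = $12,919.50
Subtotal: $146,132.00
Write-off: 36.6 × $145 = $5,307.00
Total: $146,132.00 − $5,307.00 = $140,825.00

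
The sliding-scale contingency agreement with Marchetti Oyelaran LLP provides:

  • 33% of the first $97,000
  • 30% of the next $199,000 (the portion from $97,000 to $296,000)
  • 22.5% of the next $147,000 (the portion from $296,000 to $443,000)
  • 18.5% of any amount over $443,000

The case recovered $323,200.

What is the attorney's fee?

$97,830.00

First $97,000 at 33% = $32,010.00
Next $199,000 at 30% = $59,700.00
Remaining $27,200 at 22.5% = $6,120.00
Fee: $32,010.00 + $59,700.00 + $6,120.00 = $97,830.00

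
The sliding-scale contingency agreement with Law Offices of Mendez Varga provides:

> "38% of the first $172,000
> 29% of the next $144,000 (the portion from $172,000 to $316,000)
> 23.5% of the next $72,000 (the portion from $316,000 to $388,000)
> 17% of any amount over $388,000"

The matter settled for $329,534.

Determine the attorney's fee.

First $172,000 at 38% = $65,360.00
Next $144,000 at 29% = $41,760.00
Remaining $13,534 at 23.5% = $3,180.49
Fee: $65,360.00 + $41,760.00 + $3,180.49 = $110,300.49

$110,300.49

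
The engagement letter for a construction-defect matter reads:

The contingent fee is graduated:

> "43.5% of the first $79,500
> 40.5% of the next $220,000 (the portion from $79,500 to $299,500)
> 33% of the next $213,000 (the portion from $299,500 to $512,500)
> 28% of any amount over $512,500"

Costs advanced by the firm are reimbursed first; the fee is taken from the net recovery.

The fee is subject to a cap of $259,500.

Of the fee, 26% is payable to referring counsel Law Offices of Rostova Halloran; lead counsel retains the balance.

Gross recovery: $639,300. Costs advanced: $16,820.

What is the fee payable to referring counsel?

Fee base (net of costs): $639,300 − $16,820 = $622,480
First $79,500 at 43.5% = $34,582.50
Next $220,000 at 40.5% = $89,100.00
Next $213,000 at 33% = $70,290.00
Remaining $109,980 at 28% = $30,794.40
Fee: $34,582.50 + $89,100.00 + $70,290.00 + $30,794.40 = $224,766.90
$224,766.90 is under the $259,500 cap.
Referral share: 26% of $224,766.90 = $58,439.39; lead counsel retains $224,766.90 − $58,439.39 = $166,327.51.

$58,439.39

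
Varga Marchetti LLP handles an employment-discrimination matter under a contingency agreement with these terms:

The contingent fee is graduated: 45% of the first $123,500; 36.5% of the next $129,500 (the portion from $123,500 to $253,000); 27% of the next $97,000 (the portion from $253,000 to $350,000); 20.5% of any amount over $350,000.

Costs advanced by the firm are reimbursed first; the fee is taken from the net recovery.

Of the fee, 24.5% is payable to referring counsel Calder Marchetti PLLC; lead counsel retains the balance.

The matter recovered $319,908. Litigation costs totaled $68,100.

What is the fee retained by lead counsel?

$77,317.60

Fee base (net of costs): $319,908 − $68,100 = $251,808
First $123,500 at 45% = $55,575.00
Remaining $128,308 at 36.5% = $46,832.42
Fee: $55,575.00 + $46,832.42 = $102,407.42
Referral share: 24.5% of $102,407.42 = $25,089.82; lead counsel retains $102,407.42 − $25,089.82 = $77,317.60.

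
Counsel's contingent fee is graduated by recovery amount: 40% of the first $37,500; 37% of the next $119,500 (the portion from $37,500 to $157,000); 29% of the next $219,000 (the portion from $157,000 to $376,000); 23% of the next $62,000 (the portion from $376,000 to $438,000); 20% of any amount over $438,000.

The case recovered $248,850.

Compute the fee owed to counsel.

$85,851.50

First $37,500 at 40% = $15,000.00
Next $119,500 at 37% = $44,215.00
Remaining $91,850 at 29% = $26,636.50
Fee: $15,000.00 + $44,215.00 + $26,636.50 = $85,851.50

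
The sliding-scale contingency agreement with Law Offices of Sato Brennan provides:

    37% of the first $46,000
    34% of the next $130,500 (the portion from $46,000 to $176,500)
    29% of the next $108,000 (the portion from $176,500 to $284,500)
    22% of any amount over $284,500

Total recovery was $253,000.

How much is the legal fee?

First $46,000 at 37% = $17,020.00
Next $130,500 at 34% = $44,370.00
Remaining $76,500 at 29% = $22,185.00
Fee: $17,020.00 + $44,370.00 + $22,185.00 = $83,575.00

$83,575.00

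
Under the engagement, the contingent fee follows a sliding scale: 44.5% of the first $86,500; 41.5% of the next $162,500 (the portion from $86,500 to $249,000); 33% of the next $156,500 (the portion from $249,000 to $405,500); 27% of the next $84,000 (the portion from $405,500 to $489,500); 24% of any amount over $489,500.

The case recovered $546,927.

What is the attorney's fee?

$194,037.48

First $86,500 at 44.5% = $38,492.50
Next $162,500 at 41.5% = $67,437.50
Next $156,500 at 33% = $51,645.00
Next $84,000 at 27% = $22,680.00
Remaining $57,427 at 24% = $13,782.48
Fee: $38,492.50 + $67,437.50 + $51,645.00 + $22,680.00 + $13,782.48 = $194,037.48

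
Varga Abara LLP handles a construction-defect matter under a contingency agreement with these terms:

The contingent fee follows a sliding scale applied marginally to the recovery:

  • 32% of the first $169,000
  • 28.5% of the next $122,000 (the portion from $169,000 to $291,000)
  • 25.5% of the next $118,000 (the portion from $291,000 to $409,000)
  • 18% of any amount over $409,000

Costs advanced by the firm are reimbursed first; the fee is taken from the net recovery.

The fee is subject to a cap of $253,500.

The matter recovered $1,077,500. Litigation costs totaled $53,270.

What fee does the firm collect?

Fee base (net of costs): $1,077,500 − $53,270 = $1,024,230
First $169,000 at 32% = $54,080.00
Next $122,000 at 28.5% = $34,770.00
Next $118,000 at 25.5% = $30,090.00
Remaining $615,230 at 18% = $110,741.40
Fee: $54,080.00 + $34,770.00 + $30,090.00 + $110,741.40 = $229,681.40
$229,681.40 is under the $253,500 cap.

$229,681.40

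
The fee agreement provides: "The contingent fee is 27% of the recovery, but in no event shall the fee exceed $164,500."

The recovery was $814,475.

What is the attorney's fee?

$164,500.00

27% of $814,475 = $219,908.25
That exceeds the $164,500 cap, so the fee is capped at $164,500.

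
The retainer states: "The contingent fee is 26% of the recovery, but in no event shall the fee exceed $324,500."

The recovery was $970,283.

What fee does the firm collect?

$252,273.58

26% of $970,283 = $252,273.58
That is under the $324,500 cap.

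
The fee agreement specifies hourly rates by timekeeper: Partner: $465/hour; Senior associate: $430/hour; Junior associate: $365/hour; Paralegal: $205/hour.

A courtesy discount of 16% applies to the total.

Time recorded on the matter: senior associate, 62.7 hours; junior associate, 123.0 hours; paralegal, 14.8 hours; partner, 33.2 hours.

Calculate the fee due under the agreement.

$75,875.52

Partner: 33.2 × $465 = $15,438.00
Senior associate: 62.7 × $430 = $26,961.00
Junior associate: 123.0 × $365 = $44,895.00
Paralegal: 14.8 × $205 = $3,034.00
Subtotal: $90,328.00
Less 16% discount: −$14,452.48
Total: $90,328.00 − $14,452.48 = $75,875.52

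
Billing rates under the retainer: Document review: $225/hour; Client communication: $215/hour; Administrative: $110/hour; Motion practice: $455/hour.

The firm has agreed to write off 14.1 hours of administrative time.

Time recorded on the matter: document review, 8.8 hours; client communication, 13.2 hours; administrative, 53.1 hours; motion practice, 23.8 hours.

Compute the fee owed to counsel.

Document review: 8.8 × $225 = $1,980.00
Client communication: 13.2 × $215 = $2,838.00
Administrative: 53.1 × $110 = $5,841.00
Motion practice: 23.8 × $455 = $10,829.00
Subtotal: $21,488.00
Write-off: 14.1 × $110 = $1,551.00
Total: $21,488.00 − $1,551.00 = $19,937.00

$19,937.00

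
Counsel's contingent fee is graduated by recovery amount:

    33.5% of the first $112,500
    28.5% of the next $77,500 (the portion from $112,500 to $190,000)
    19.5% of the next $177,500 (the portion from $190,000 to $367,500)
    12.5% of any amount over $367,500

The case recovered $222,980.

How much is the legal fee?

First $112,500 at 33.5% = $37,687.50
Next $77,500 at 28.5% = $22,087.50
Remaining $32,980 at 19.5% = $6,431.10
Fee: $37,687.50 + $22,087.50 + $6,431.10 = $66,206.10

$66,206.10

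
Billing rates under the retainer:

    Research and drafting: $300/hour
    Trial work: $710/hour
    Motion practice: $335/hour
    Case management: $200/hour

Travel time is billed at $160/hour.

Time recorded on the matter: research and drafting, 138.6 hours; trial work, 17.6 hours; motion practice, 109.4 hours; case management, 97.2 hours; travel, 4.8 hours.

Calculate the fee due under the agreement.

$110,933.00

Research and drafting: 138.6 × $300 = $41,580.00
Trial work: 17.6 × $710 = $12,496.00
Motion practice: 109.4 × $335 = $36,649.00
Case management: 97.2 × $200 = $19,440.00
Subtotal: $41,580.00 + $12,496.00 + $36,649.00 + $19,440.00 = $110,165.00
Travel: 4.8 × $160 = $768.00
Total: $110,165.00 + $768.00 = $110,933.00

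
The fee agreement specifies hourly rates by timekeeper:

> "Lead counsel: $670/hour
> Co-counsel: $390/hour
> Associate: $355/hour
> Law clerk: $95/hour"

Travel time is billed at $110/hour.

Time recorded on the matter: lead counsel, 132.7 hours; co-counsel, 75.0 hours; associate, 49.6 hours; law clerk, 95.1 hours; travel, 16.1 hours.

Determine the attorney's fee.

$146,572.50

Lead counsel: 132.7 × $670 = $88,909.00
Co-counsel: 75.0 × $390 = $29,250.00
Associate: 49.6 × $355 = $17,608.00
Law clerk: 95.1 × $95 = $9,034.50
Subtotal: $88,909.00 + $29,250.00 + $17,608.00 + $9,034.50 = $144,801.50
Travel: 16.1 × $110 = $1,771.00
Total: $144,801.50 + $1,771.00 = $146,572.50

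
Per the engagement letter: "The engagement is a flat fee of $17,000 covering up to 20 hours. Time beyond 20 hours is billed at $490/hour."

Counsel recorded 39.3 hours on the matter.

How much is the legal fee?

Flat fee: $17,000.00
Excess hours: 39.3 − 20 = 19.3
Overrun: 19.3 × $490 = $9,457.00
Total: $17,000.00 + $9,457.00 = $26,457.00

$26,457.00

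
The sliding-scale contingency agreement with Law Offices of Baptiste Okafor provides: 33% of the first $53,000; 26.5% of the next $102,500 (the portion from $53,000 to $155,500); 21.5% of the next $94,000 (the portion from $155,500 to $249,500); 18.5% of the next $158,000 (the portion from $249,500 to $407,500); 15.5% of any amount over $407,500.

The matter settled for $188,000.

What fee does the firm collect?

First $53,000 at 33% = $17,490.00
Next $102,500 at 26.5% = $27,162.50
Remaining $32,500 at 21.5% = $6,987.50
Fee: $17,490.00 + $27,162.50 + $6,987.50 = $51,640.00

$51,640.00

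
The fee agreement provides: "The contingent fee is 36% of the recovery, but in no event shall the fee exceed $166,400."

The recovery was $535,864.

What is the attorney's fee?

$166,400.00

36% of $535,864 = $192,911.04
That exceeds the $166,400 cap, so the fee is capped at $166,400.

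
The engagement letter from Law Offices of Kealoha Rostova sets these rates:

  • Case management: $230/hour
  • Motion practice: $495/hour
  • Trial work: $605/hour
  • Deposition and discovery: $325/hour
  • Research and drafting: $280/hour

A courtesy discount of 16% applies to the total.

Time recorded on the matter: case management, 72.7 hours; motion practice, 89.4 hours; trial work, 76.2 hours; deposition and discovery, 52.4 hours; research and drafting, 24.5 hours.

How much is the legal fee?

Case management: 72.7 × $230 = $16,721.00
Motion practice: 89.4 × $495 = $44,253.00
Trial work: 76.2 × $605 = $46,101.00
Deposition and discovery: 52.4 × $325 = $17,030.00
Research and drafting: 24.5 × $280 = $6,860.00
Subtotal: $130,965.00
Less 16% discount: −$20,954.40
Total: $130,965.00 − $20,954.40 = $110,010.60

$110,010.60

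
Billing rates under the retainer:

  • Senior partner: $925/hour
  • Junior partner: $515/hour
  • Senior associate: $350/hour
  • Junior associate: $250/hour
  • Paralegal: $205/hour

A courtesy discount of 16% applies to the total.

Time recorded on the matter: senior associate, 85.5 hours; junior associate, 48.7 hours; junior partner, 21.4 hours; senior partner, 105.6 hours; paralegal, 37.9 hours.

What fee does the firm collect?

$133,199.22

Senior partner: 105.6 × $925 = $97,680.00
Junior partner: 21.4 × $515 = $11,021.00
Senior associate: 85.5 × $350 = $29,925.00
Junior associate: 48.7 × $250 = $12,175.00
Paralegal: 37.9 × $205 = $7,769.50
Subtotal: $158,570.50
Less 16% discount: −$25,371.28
Total: $158,570.50 − $25,371.28 = $133,199.22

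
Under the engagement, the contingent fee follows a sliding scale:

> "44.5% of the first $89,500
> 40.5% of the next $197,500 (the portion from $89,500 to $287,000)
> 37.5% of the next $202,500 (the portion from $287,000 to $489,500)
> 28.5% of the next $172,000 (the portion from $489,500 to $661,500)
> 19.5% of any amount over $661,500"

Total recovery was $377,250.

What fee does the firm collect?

First $89,500 at 44.5% = $39,827.50
Next $197,500 at 40.5% = $79,987.50
Remaining $90,250 at 37.5% = $33,843.75
Fee: $39,827.50 + $79,987.50 + $33,843.75 = $153,658.75

$153,658.75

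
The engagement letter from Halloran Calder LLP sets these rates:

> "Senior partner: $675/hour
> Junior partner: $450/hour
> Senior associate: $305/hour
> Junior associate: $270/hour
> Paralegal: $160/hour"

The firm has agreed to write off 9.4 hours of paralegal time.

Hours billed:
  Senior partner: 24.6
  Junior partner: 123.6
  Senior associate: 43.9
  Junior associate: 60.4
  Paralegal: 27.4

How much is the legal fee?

$104,802.50

Senior partner: 24.6 × $675 = $16,605.00
Junior partner: 123.6 × $450 = $55,620.00
Senior associate: 43.9 × $305 = $13,389.50
Junior associate: 60.4 × $270 = $16,308.00
Paralegal: 27.4 × $160 = $4,384.00
Subtotal: $106,306.50
Write-off: 9.4 × $160 = $1,504.00
Total: $106,306.50 − $1,504.00 = $104,802.50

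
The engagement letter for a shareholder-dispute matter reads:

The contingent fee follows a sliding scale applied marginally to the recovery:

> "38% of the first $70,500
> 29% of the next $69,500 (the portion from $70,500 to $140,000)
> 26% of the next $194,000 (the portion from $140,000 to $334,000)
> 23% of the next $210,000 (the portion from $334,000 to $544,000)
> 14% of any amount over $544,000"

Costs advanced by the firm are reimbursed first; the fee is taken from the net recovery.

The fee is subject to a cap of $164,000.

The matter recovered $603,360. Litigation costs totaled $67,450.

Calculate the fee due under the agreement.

Fee base (net of costs): $603,360 − $67,450 = $535,910
First $70,500 at 38% = $26,790.00
Next $69,500 at 29% = $20,155.00
Next $194,000 at 26% = $50,440.00
Remaining $201,910 at 23% = $46,439.30
Fee: $26,790.00 + $20,155.00 + $50,440.00 + $46,439.30 = $143,824.30
$143,824.30 is under the $164,000 cap.

$143,824.30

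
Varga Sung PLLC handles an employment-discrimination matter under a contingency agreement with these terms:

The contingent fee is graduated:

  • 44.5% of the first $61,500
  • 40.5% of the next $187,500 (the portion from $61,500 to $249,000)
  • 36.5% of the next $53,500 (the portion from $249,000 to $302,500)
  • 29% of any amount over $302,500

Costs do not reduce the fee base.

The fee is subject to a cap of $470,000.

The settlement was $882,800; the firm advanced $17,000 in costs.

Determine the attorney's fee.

$291,119.50

Fee base is the gross recovery, $882,800; costs are reimbursed separately.
First $61,500 at 44.5% = $27,367.50
Next $187,500 at 40.5% = $75,937.50
Next $53,500 at 36.5% = $19,527.50
Remaining $580,300 at 29% = $168,287.00
Fee: $27,367.50 + $75,937.50 + $19,527.50 + $168,287.00 = $291,119.50
$291,119.50 is under the $470,000 cap.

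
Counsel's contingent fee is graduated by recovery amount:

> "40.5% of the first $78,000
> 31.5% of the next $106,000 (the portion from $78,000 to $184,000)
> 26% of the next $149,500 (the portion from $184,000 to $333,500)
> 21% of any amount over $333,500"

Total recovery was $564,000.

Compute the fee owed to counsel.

$152,255.00

First $78,000 at 40.5% = $31,590.00
Next $106,000 at 31.5% = $33,390.00
Next $149,500 at 26% = $38,870.00
Remaining $230,500 at 21% = $48,405.00
Fee: $31,590.00 + $33,390.00 + $38,870.00 + $48,405.00 = $152,255.00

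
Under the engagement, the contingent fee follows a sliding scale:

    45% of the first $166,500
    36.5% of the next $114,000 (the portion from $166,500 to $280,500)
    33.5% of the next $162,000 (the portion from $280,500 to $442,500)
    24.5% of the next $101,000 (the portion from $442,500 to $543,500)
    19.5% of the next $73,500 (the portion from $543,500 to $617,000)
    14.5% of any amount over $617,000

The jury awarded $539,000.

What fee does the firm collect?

$194,447.50

First $166,500 at 45% = $74,925.00
Next $114,000 at 36.5% = $41,610.00
Next $162,000 at 33.5% = $54,270.00
Remaining $96,500 at 24.5% = $23,642.50
Fee: $74,925.00 + $41,610.00 + $54,270.00 + $23,642.50 = $194,447.50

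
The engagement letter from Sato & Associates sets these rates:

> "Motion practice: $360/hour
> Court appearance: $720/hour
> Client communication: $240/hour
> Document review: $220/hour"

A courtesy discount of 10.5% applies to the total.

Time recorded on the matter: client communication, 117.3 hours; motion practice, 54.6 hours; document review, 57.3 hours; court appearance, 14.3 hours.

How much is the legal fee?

$63,285.45

Motion practice: 54.6 × $360 = $19,656.00
Court appearance: 14.3 × $720 = $10,296.00
Client communication: 117.3 × $240 = $28,152.00
Document review: 57.3 × $220 = $12,606.00
Subtotal: $70,710.00
Less 10.5% discount: −$7,424.55
Total: $70,710.00 − $7,424.55 = $63,285.45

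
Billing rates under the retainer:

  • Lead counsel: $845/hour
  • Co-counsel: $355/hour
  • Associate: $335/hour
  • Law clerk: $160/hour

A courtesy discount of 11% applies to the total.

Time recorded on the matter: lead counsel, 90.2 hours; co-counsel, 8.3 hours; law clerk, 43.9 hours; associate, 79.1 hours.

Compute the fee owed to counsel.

Lead counsel: 90.2 × $845 = $76,219.00
Co-counsel: 8.3 × $355 = $2,946.50
Associate: 79.1 × $335 = $26,498.50
Law clerk: 43.9 × $160 = $7,024.00
Subtotal: $112,688.00
Less 11% discount: −$12,395.68
Total: $112,688.00 − $12,395.68 = $100,292.32

$100,292.32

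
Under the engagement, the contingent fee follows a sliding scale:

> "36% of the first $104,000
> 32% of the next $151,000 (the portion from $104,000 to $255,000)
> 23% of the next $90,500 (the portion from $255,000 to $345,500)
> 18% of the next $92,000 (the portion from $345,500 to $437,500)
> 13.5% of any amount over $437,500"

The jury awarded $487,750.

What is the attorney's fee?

$129,918.75

First $104,000 at 36% = $37,440.00
Next $151,000 at 32% = $48,320.00
Next $90,500 at 23% = $20,815.00
Next $92,000 at 18% = $16,560.00
Remaining $50,250 at 13.5% = $6,783.75
Fee: $37,440.00 + $48,320.00 + $20,815.00 + $16,560.00 + $6,783.75 = $129,918.75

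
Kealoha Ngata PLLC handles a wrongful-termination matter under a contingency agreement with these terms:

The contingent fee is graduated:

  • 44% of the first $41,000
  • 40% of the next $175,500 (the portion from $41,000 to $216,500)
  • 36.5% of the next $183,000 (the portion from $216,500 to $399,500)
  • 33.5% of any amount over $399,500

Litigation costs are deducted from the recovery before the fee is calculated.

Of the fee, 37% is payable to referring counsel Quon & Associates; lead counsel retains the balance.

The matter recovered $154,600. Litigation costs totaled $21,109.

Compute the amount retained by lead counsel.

$34,672.93

Fee base (net of costs): $154,600 − $21,109 = $133,491
First $41,000 at 44% = $18,040.00
Remaining $92,491 at 40% = $36,996.40
Fee: $18,040.00 + $36,996.40 = $55,036.40
Referral share: 37% of $55,036.40 = $20,363.47; lead counsel retains $55,036.40 − $20,363.47 = $34,672.93.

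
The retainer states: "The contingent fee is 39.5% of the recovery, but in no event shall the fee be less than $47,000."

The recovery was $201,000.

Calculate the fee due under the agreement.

39.5% of $201,000 = $79,395.00
That exceeds the $47,000 minimum.

$79,395.00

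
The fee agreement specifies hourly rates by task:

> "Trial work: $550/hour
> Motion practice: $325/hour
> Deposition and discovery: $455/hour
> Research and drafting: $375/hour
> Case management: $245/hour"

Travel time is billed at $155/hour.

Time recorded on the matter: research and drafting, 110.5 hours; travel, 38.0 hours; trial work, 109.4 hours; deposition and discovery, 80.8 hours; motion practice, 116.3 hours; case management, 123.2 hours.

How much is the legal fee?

$212,243.00

Trial work: 109.4 × $550 = $60,170.00
Motion practice: 116.3 × $325 = $37,797.50
Deposition and discovery: 80.8 × $455 = $36,764.00
Research and drafting: 110.5 × $375 = $41,437.50
Case management: 123.2 × $245 = $30,184.00
Subtotal: $60,170.00 + $37,797.50 + $36,764.00 + $41,437.50 + $30,184.00 = $206,353.00
Travel: 38.0 × $155 = $5,890.00
Total: $206,353.00 + $5,890.00 = $212,243.00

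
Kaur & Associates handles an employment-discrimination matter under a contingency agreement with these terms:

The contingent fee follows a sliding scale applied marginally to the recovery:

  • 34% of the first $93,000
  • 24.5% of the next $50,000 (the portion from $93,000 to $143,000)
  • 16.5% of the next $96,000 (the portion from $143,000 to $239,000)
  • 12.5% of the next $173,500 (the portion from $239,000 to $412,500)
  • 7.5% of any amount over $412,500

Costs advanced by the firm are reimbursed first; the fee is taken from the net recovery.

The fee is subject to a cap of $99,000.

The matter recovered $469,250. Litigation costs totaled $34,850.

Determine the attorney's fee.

Fee base (net of costs): $469,250 − $34,850 = $434,400
First $93,000 at 34% = $31,620.00
Next $50,000 at 24.5% = $12,250.00
Next $96,000 at 16.5% = $15,840.00
Next $173,500 at 12.5% = $21,687.50
Remaining $21,900 at 7.5% = $1,642.50
Fee: $31,620.00 + $12,250.00 + $15,840.00 + $21,687.50 + $1,642.50 = $83,040.00
$83,040.00 is under the $99,000 cap.

$83,040.00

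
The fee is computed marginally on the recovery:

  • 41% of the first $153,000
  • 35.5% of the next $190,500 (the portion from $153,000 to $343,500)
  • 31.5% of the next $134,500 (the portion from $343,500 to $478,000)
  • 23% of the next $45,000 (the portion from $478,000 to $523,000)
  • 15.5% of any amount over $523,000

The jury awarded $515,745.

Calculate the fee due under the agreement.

First $153,000 at 41% = $62,730.00
Next $190,500 at 35.5% = $67,627.50
Next $134,500 at 31.5% = $42,367.50
Remaining $37,745 at 23% = $8,681.35
Fee: $62,730.00 + $67,627.50 + $42,367.50 + $8,681.35 = $181,406.35

$181,406.35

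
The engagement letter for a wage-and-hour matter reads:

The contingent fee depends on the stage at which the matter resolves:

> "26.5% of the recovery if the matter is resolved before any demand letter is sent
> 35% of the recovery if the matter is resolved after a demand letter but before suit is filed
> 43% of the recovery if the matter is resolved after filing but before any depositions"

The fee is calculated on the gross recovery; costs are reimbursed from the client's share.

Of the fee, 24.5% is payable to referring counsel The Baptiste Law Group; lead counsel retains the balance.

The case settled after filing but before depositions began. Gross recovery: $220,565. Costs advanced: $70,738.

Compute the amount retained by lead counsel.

$71,606.43

Fee base is the gross recovery, $220,565; costs are reimbursed separately.
The matter settled after filing but before depositions began, so the 43% rate applies.
$220,565 × 43% = $94,842.95
Referral share: 24.5% of $94,842.95 = $23,236.52; lead counsel retains $94,842.95 − $23,236.52 = $71,606.43.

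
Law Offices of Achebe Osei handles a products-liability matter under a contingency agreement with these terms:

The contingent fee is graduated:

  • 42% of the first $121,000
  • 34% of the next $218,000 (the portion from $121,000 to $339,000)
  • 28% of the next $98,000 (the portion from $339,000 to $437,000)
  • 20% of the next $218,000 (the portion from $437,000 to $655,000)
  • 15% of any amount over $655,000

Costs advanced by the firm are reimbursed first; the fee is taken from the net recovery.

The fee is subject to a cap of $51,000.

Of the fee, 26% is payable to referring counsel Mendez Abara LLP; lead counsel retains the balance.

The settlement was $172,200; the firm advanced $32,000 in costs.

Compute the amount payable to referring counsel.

Fee base (net of costs): $172,200 − $32,000 = $140,200
First $121,000 at 42% = $50,820.00
Remaining $19,200 at 34% = $6,528.00
Fee: $50,820.00 + $6,528.00 = $57,348.00
$57,348.00 exceeds the $51,000 cap, so the fee is capped at $51,000.00.
Referral share: 26% of $51,000.00 = $13,260.00; lead counsel retains $51,000.00 − $13,260.00 = $37,740.00.

$13,260.00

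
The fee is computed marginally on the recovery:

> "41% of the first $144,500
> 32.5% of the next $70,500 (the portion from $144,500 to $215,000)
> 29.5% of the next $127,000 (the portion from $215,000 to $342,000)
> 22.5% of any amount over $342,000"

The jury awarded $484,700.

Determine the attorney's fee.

$151,730.00

First $144,500 at 41% = $59,245.00
Next $70,500 at 32.5% = $22,912.50
Next $127,000 at 29.5% = $37,465.00
Remaining $142,700 at 22.5% = $32,107.50
Fee: $59,245.00 + $22,912.50 + $37,465.00 + $32,107.50 = $151,730.00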